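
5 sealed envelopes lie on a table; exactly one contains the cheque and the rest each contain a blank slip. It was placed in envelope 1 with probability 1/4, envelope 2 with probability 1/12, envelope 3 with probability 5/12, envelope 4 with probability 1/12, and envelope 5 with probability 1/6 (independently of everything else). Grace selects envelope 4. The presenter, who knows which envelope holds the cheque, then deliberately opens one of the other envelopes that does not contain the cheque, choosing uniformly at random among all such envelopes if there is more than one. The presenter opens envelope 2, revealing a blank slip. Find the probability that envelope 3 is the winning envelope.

Condition on the true location of the cheque.
If it is in envelope 1 (prior 1/4): the presenter has 3 equally likely choices, so probability 1/3; weight (1/4)·(1/3) = 1/12.
If it is in envelope 2 (prior 1/12): the presenter opened envelope 2, so this case is ruled out; weight (1/12)·0 = 0.
If it is in envelope 3 (prior 5/12): the presenter has 3 equally likely choices, so probability 1/3; weight (5/12)·(1/3) = 5/36.
If it is in envelope 4 (prior 1/12): the presenter has 4 equally likely choices, so probability 1/4; weight (1/12)·(1/4) = 1/48.
If it is in envelope 5 (prior 1/6): the presenter has 3 equally likely choices, so probability 1/3; weight (1/6)·(1/3) = 1/18.
The weights sum to 43/144.
So P(the cheque in envelope 3 | the presenter opened envelope 2) = (5/36) / (43/144) = 20/43.

20/43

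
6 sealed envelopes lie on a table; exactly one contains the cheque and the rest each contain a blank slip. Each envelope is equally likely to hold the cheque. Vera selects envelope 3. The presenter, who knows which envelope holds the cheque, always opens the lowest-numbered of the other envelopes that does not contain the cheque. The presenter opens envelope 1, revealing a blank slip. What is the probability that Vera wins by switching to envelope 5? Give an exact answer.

Condition on the true location of the cheque.
If it is in envelope 1 (prior 1/6): the presenter opened envelope 1, so this case is ruled out; weight (1/6)·0 = 0.
If it is in any of envelopes 2, 3, 4, 5, and 6 (prior 1/6 each): envelope 1 is the lowest-numbered option available, probability 1; weight (1/6)·1 = 1/6 each.
The weights sum to 5/6.
So P(the cheque in envelope 5 | the presenter opened envelope 1) = (1/6) / (5/6) = 1/5.

1/5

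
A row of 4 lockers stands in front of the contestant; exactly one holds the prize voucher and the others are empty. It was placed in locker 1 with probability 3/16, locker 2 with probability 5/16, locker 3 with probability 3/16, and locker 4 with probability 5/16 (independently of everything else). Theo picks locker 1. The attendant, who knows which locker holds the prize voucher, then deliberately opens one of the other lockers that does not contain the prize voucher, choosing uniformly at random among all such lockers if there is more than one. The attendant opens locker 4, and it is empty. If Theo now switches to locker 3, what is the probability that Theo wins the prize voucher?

3/10

Apply Bayes' rule, conditioning on where the prize voucher actually is.
If it is in locker 1 (prior 3/16): the attendant has 3 equally likely choices, so probability 1/3; weight (3/16)·(1/3) = 1/16.
If it is in locker 2 (prior 5/16): the attendant has 2 equally likely choices, so probability 1/2; weight (5/16)·(1/2) = 5/32.
If it is in locker 3 (prior 3/16): the attendant has 2 equally likely choices, so probability 1/2; weight (3/16)·(1/2) = 3/32.
If it is in locker 4 (prior 5/16): the attendant opened locker 4, so this case is ruled out; weight (5/16)·0 = 0.
The weights sum to 5/16.
So P(the prize voucher in locker 3 | the attendant opened locker 4) = (3/32) / (5/16) = 3/10.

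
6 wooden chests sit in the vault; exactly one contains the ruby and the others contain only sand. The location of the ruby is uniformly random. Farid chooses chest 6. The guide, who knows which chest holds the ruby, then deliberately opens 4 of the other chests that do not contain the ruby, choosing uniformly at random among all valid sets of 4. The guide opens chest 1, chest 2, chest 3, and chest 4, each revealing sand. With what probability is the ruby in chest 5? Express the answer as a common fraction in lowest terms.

5/6

Apply Bayes' rule, conditioning on where the ruby actually is.
If it is in any of chests 1, 2, 3, and 4 (prior 1/6 each): that chest was opened and seen not to hold the prize — ruled out; weight (1/6)·0 = 0 each.
If it is in chest 5 (prior 1/6): the guide has no choice, probability 1; weight (1/6)·1 = 1/6.
If it is in chest 6 (prior 1/6): the guide has 5 equally likely choices, so probability 1/5; weight (1/6)·(1/5) = 1/30.
The weights sum to 1/5.
So P(the ruby in chest 5 | the guide opened chest 1, chest 2, chest 3, and chest 4) = (1/6) / (1/5) = 5/6.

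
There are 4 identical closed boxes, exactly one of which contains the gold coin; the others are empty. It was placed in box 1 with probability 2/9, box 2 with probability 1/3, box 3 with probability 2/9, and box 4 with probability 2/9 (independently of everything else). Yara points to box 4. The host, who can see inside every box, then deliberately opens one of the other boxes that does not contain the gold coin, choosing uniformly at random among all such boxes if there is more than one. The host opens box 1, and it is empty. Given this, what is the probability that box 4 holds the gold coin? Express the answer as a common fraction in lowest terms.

Consider each possible location of the gold coin in turn.
If it is in box 1 (prior 2/9): the host opened box 1, so this case is ruled out; weight (2/9)·0 = 0.
If it is in box 2 (prior 1/3): the host has 2 equally likely choices, so probability 1/2; weight (1/3)·(1/2) = 1/6.
If it is in box 3 (prior 2/9): the host has 2 equally likely choices, so probability 1/2; weight (2/9)·(1/2) = 1/9.
If it is in box 4 (prior 2/9): the host has 3 equally likely choices, so probability 1/3; weight (2/9)·(1/3) = 2/27.
The weights sum to 19/54.
So P(the gold coin in box 4 | the host opened box 1) = (2/27) / (19/54) = 4/19.

4/19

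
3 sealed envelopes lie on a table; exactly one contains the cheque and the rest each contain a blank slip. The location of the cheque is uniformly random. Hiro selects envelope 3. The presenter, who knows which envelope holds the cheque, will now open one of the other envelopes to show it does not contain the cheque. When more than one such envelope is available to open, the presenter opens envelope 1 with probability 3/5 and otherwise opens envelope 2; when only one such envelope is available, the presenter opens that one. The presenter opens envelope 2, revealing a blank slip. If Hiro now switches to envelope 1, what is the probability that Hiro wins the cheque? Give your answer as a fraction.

5/7

Apply Bayes' rule, conditioning on where the cheque actually is.
If it is in envelope 1 (prior 1/3): only envelope 2 is available, probability 1; weight (1/3)·1 = 1/3.
If it is in envelope 2 (prior 1/3): the presenter opened envelope 2, so this case is ruled out; weight (1/3)·0 = 0.
If it is in envelope 3 (prior 1/3): envelope 1 is available but not opened, probability 2/5; weight (1/3)·(2/5) = 2/15.
The weights sum to 7/15.
So P(the cheque in envelope 1 | the presenter opened envelope 2) = (1/3) / (7/15) = 5/7.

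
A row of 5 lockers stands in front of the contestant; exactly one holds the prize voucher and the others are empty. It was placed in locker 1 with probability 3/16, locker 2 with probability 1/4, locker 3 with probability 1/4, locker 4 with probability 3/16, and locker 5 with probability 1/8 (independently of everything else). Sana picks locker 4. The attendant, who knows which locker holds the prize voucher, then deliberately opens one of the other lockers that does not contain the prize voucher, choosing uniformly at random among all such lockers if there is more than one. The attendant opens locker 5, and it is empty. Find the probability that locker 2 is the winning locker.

Apply Bayes' rule, conditioning on where the prize voucher actually is.
If it is in locker 1 (prior 3/16): the attendant has 3 equally likely choices, so probability 1/3; weight (3/16)·(1/3) = 1/16.
If it is in either of lockers 2 and 3 (prior 1/4 each): the attendant has 3 equally likely choices, so probability 1/3; weight (1/4)·(1/3) = 1/12 each.
If it is in locker 4 (prior 3/16): the attendant has 4 equally likely choices, so probability 1/4; weight (3/16)·(1/4) = 3/64.
If it is in locker 5 (prior 1/8): the attendant opened locker 5, so this case is ruled out; weight (1/8)·0 = 0.
The weights sum to 53/192.
So P(the prize voucher in locker 2 | the attendant opened locker 5) = (1/12) / (53/192) = 16/53.

16/53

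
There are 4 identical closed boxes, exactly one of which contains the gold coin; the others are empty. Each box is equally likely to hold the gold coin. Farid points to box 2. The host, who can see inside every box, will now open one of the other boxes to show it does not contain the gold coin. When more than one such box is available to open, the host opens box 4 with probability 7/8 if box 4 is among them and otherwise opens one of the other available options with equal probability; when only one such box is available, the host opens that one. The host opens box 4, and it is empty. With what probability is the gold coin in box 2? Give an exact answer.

1/3

Consider each possible location of the gold coin in turn.
If it is in any of boxes 1, 2, and 3 (prior 1/4 each): box 4 is available, opened with probability 7/8; weight (1/4)·(7/8) = 7/32 each.
If it is in box 4 (prior 1/4): the host opened box 4, so this case is ruled out; weight (1/4)·0 = 0.
The weights sum to 21/32.
So P(the gold coin in box 2 | the host opened box 4) = (7/32) / (21/32) = 1/3.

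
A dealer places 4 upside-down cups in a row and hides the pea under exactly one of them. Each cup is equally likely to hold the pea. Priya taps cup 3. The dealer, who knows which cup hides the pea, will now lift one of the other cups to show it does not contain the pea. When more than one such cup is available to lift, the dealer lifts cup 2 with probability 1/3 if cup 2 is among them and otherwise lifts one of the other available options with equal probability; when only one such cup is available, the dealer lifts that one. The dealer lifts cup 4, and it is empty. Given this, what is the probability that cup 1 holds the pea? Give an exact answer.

Condition on the true location of the pea.
If it is under cup 1 (prior 1/4): cup 2 is available but not opened, probability 2/3; weight (1/4)·(2/3) = 1/6.
If it is under cup 2 (prior 1/4): cup 2 holds the prize so is unavailable; the dealer chooses uniformly among the 2 others, probability 1/2; weight (1/4)·(1/2) = 1/8.
If it is under cup 3 (prior 1/4): cup 2 is available but not opened; cup 4 gets probability (1 − 1/3)/2 = 1/3; weight (1/4)·(1/3) = 1/12.
If it is under cup 4 (prior 1/4): the dealer opened cup 4, so this case is ruled out; weight (1/4)·0 = 0.
The weights sum to 3/8.
So P(the pea under cup 1 | the dealer opened cup 4) = (1/6) / (3/8) = 4/9.

4/9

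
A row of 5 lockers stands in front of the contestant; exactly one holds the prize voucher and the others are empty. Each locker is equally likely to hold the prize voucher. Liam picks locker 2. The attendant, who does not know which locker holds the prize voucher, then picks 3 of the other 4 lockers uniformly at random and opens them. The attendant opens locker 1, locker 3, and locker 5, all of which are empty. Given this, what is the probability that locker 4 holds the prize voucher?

1/2

Because the attendant chose which lockers to open without knowing where the prize voucher is, the choice is independent of the prize location. Learning that none of the 3 opened lockers holds the prize voucher simply rules out those 3 locations and leaves the remaining 2 lockers still equally likely by symmetry.
So P(the prize voucher in locker 4) = 1/2.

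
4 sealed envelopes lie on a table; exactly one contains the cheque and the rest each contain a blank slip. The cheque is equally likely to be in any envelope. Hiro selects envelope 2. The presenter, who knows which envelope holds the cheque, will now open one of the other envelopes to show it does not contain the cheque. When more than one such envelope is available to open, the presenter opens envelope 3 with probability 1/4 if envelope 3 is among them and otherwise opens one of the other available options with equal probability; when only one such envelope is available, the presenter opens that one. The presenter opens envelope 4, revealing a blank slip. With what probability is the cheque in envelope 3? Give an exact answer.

Apply Bayes' rule, conditioning on where the cheque actually is.
If it is in envelope 1 (prior 1/4): envelope 3 is available but not opened, probability 3/4; weight (1/4)·(3/4) = 3/16.
If it is in envelope 2 (prior 1/4): envelope 3 is available but not opened; envelope 4 gets probability (1 − 1/4)/2 = 3/8; weight (1/4)·(3/8) = 3/32.
If it is in envelope 3 (prior 1/4): envelope 3 holds the prize so is unavailable; the presenter chooses uniformly among the 2 others, probability 1/2; weight (1/4)·(1/2) = 1/8.
If it is in envelope 4 (prior 1/4): the presenter opened envelope 4, so this case is ruled out; weight (1/4)·0 = 0.
The weights sum to 13/32.
So P(the cheque in envelope 3 | the presenter opened envelope 4) = (1/8) / (13/32) = 4/13.

4/13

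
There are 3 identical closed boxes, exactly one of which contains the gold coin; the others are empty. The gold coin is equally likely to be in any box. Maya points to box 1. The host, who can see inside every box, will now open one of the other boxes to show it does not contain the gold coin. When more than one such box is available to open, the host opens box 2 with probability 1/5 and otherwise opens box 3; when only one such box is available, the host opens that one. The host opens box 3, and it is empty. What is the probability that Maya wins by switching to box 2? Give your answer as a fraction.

Apply Bayes' rule, conditioning on where the gold coin actually is.
If it is in box 1 (prior 1/3): box 2 is available but not opened, probability 4/5; weight (1/3)·(4/5) = 4/15.
If it is in box 2 (prior 1/3): only box 3 is available, probability 1; weight (1/3)·1 = 1/3.
If it is in box 3 (prior 1/3): the host opened box 3, so this case is ruled out; weight (1/3)·0 = 0.
The weights sum to 3/5.
So P(the gold coin in box 2 | the host opened box 3) = (1/3) / (3/5) = 5/9.

5/9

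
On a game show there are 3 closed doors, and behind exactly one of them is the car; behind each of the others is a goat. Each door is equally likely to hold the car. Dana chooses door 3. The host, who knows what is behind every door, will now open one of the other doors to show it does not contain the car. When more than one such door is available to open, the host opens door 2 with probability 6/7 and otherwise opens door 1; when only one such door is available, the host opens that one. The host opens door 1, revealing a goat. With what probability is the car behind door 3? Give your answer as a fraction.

Consider each possible location of the car in turn.
If it is behind door 1 (prior 1/3): the host opened door 1, so this case is ruled out; weight (1/3)·0 = 0.
If it is behind door 2 (prior 1/3): only door 1 is available, probability 1; weight (1/3)·1 = 1/3.
If it is behind door 3 (prior 1/3): door 2 is available but not opened, probability 1/7; weight (1/3)·(1/7) = 1/21.
The weights sum to 8/21.
So P(the car behind door 3 | the host opened door 1) = (1/21) / (8/21) = 1/8.

1/8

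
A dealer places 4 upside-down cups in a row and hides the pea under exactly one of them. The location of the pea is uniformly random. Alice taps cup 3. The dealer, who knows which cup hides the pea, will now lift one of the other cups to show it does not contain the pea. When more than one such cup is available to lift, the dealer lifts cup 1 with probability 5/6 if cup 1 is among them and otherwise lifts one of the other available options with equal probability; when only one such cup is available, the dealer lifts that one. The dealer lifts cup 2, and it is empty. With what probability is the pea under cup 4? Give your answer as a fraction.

2/9

Apply Bayes' rule, conditioning on where the pea actually is.
If it is under cup 1 (prior 1/4): cup 1 holds the prize so is unavailable; the dealer chooses uniformly among the 2 others, probability 1/2; weight (1/4)·(1/2) = 1/8.
If it is under cup 2 (prior 1/4): the dealer opened cup 2, so this case is ruled out; weight (1/4)·0 = 0.
If it is under cup 3 (prior 1/4): cup 1 is available but not opened; cup 2 gets probability (1 − 5/6)/2 = 1/12; weight (1/4)·(1/12) = 1/48.
If it is under cup 4 (prior 1/4): cup 1 is available but not opened, probability 1/6; weight (1/4)·(1/6) = 1/24.
The weights sum to 3/16.
So P(the pea under cup 4 | the dealer opened cup 2) = (1/24) / (3/16) = 2/9.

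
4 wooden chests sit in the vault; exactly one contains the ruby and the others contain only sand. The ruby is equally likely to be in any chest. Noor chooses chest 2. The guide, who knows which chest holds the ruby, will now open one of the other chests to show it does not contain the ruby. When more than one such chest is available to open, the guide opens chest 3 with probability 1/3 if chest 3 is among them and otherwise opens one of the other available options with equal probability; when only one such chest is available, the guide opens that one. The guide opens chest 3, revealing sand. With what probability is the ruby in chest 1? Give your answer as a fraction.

1/3

Apply Bayes' rule, conditioning on where the ruby actually is.
If it is in any of chests 1, 2, and 4 (prior 1/4 each): chest 3 is available, opened with probability 1/3; weight (1/4)·(1/3) = 1/12 each.
If it is in chest 3 (prior 1/4): the guide opened chest 3, so this case is ruled out; weight (1/4)·0 = 0.
The weights sum to 1/4.
So P(the ruby in chest 1 | the guide opened chest 3) = (1/12) / (1/4) = 1/3.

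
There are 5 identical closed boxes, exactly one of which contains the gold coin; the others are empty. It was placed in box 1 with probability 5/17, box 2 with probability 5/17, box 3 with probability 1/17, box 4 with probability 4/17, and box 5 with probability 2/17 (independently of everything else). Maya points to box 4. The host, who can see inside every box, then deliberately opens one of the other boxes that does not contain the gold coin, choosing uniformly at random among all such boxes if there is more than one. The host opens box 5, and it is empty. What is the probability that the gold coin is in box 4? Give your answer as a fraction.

Apply Bayes' rule, conditioning on where the gold coin actually is.
If it is in either of boxes 1 and 2 (prior 5/17 each): the host has 3 equally likely choices, so probability 1/3; weight (5/17)·(1/3) = 5/51 each.
If it is in box 3 (prior 1/17): the host has 3 equally likely choices, so probability 1/3; weight (1/17)·(1/3) = 1/51.
If it is in box 4 (prior 4/17): the host has 4 equally likely choices, so probability 1/4; weight (4/17)·(1/4) = 1/17.
If it is in box 5 (prior 2/17): the host opened box 5, so this case is ruled out; weight (2/17)·0 = 0.
The weights sum to 14/51.
So P(the gold coin in box 4 | the host opened box 5) = (1/17) / (14/51) = 3/14.

3/14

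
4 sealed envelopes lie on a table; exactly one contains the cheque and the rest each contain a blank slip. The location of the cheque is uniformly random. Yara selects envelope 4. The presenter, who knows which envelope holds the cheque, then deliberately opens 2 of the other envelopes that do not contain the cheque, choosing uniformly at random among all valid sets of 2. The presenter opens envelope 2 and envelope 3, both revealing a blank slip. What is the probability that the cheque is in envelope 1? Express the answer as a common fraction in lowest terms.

Condition on the true location of the cheque.
If it is in envelope 1 (prior 1/4): the presenter has no choice, probability 1; weight (1/4)·1 = 1/4.
If it is in either of envelopes 2 and 3 (prior 1/4 each): that envelope was opened and seen not to hold the prize — ruled out; weight (1/4)·0 = 0 each.
If it is in envelope 4 (prior 1/4): the presenter has 3 equally likely choices, so probability 1/3; weight (1/4)·(1/3) = 1/12.
The weights sum to 1/3.
So P(the cheque in envelope 1 | the presenter opened envelope 2 and envelope 3) = (1/4) / (1/3) = 3/4.

3/4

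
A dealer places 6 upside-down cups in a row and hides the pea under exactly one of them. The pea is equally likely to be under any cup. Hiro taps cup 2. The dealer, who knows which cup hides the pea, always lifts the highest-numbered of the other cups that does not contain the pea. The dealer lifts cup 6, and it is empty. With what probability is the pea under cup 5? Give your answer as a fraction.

Consider each possible location of the pea in turn.
If it is under any of cups 1, 2, 3, 4, and 5 (prior 1/6 each): cup 6 is the highest-numbered option available, probability 1; weight (1/6)·1 = 1/6 each.
If it is under cup 6 (prior 1/6): the dealer opened cup 6, so this case is ruled out; weight (1/6)·0 = 0.
The weights sum to 5/6.
So P(the pea under cup 5 | the dealer opened cup 6) = (1/6) / (5/6) = 1/5.

1/5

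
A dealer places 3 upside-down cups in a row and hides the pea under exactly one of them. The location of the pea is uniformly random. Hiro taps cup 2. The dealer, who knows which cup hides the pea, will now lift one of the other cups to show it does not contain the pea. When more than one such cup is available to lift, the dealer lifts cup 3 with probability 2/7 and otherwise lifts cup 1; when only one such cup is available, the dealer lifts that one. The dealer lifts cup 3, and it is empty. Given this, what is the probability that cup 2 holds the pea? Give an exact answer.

Apply Bayes' rule, conditioning on where the pea actually is.
If it is under cup 1 (prior 1/3): only cup 3 is available, probability 1; weight (1/3)·1 = 1/3.
If it is under cup 2 (prior 1/3): cup 3 is available, opened with probability 2/7; weight (1/3)·(2/7) = 2/21.
If it is under cup 3 (prior 1/3): the dealer opened cup 3, so this case is ruled out; weight (1/3)·0 = 0.
The weights sum to 3/7.
So P(the pea under cup 2 | the dealer opened cup 3) = (2/21) / (3/7) = 2/9.

2/9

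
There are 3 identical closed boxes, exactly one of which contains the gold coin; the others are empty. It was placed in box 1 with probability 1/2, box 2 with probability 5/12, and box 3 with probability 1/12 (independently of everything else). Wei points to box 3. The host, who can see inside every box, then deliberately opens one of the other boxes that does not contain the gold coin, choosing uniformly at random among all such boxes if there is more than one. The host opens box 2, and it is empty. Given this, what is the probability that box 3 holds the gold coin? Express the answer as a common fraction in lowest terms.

Consider each possible location of the gold coin in turn.
If it is in box 1 (prior 1/2): the host has no choice, probability 1; weight (1/2)·1 = 1/2.
If it is in box 2 (prior 5/12): the host opened box 2, so this case is ruled out; weight (5/12)·0 = 0.
If it is in box 3 (prior 1/12): the host has 2 equally likely choices, so probability 1/2; weight (1/12)·(1/2) = 1/24.
The weights sum to 13/24.
So P(the gold coin in box 3 | the host opened box 2) = (1/24) / (13/24) = 1/13.

1/13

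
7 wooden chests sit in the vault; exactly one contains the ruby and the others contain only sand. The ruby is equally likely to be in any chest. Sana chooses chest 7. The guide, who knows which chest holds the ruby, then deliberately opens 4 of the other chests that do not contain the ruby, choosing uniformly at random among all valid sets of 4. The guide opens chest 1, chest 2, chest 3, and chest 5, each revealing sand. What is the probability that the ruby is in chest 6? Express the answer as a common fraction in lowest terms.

3/7

Condition on the true location of the ruby.
If it is in any of chests 1, 2, 3, and 5 (prior 1/7 each): that chest was opened and seen not to hold the prize — ruled out; weight (1/7)·0 = 0 each.
If it is in either of chests 4 and 6 (prior 1/7 each): the guide has 5 equally likely choices, so probability 1/5; weight (1/7)·(1/5) = 1/35 each.
If it is in chest 7 (prior 1/7): the guide has 15 equally likely choices, so probability 1/15; weight (1/7)·(1/15) = 1/105.
The weights sum to 1/15.
So P(the ruby in chest 6 | the guide opened chest 1, chest 2, chest 3, and chest 5) = (1/35) / (1/15) = 3/7.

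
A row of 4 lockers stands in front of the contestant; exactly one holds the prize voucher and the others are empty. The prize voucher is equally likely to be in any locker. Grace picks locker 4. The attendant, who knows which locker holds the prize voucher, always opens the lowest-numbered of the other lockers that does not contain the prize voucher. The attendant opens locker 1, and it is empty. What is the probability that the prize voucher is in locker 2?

Consider each possible location of the prize voucher in turn.
If it is in locker 1 (prior 1/4): the attendant opened locker 1, so this case is ruled out; weight (1/4)·0 = 0.
If it is in any of lockers 2, 3, and 4 (prior 1/4 each): locker 1 is the lowest-numbered option available, probability 1; weight (1/4)·1 = 1/4 each.
The weights sum to 3/4.
So P(the prize voucher in locker 2 | the attendant opened locker 1) = (1/4) / (3/4) = 1/3.

1/3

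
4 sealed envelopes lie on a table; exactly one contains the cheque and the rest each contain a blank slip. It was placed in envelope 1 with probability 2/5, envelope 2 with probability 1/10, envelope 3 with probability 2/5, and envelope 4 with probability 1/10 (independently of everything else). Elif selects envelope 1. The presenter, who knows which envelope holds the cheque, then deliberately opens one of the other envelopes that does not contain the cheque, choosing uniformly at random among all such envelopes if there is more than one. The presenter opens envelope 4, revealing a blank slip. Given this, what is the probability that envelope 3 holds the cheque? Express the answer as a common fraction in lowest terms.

Consider each possible location of the cheque in turn.
If it is in envelope 1 (prior 2/5): the presenter has 3 equally likely choices, so probability 1/3; weight (2/5)·(1/3) = 2/15.
If it is in envelope 2 (prior 1/10): the presenter has 2 equally likely choices, so probability 1/2; weight (1/10)·(1/2) = 1/20.
If it is in envelope 3 (prior 2/5): the presenter has 2 equally likely choices, so probability 1/2; weight (2/5)·(1/2) = 1/5.
If it is in envelope 4 (prior 1/10): the presenter opened envelope 4, so this case is ruled out; weight (1/10)·0 = 0.
The weights sum to 23/60.
So P(the cheque in envelope 3 | the presenter opened envelope 4) = (1/5) / (23/60) = 12/23.

12/23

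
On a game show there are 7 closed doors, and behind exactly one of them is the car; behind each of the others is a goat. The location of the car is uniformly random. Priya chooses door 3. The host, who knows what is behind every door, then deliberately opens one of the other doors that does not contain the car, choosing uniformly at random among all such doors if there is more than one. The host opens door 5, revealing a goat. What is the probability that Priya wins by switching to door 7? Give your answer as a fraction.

Apply Bayes' rule, conditioning on where the car actually is.
If it is behind any of doors 1, 2, 4, 6, and 7 (prior 1/7 each): the host has 5 equally likely choices, so probability 1/5; weight (1/7)·(1/5) = 1/35 each.
If it is behind door 3 (prior 1/7): the host has 6 equally likely choices, so probability 1/6; weight (1/7)·(1/6) = 1/42.
If it is behind door 5 (prior 1/7): the host opened door 5, so this case is ruled out; weight (1/7)·0 = 0.
The weights sum to 1/6.
So P(the car behind door 7 | the host opened door 5) = (1/35) / (1/6) = 6/35.

6/35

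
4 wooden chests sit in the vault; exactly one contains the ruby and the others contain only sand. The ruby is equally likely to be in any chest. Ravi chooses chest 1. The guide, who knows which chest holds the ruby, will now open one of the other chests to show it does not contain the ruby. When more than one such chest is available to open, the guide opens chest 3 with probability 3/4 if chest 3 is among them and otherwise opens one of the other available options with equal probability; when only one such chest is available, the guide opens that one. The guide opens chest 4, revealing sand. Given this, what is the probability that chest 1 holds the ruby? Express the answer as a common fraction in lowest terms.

1/7

Apply Bayes' rule, conditioning on where the ruby actually is.
If it is in chest 1 (prior 1/4): chest 3 is available but not opened; chest 4 gets probability (1 − 3/4)/2 = 1/8; weight (1/4)·(1/8) = 1/32.
If it is in chest 2 (prior 1/4): chest 3 is available but not opened, probability 1/4; weight (1/4)·(1/4) = 1/16.
If it is in chest 3 (prior 1/4): chest 3 holds the prize so is unavailable; the guide chooses uniformly among the 2 others, probability 1/2; weight (1/4)·(1/2) = 1/8.
If it is in chest 4 (prior 1/4): the guide opened chest 4, so this case is ruled out; weight (1/4)·0 = 0.
The weights sum to 7/32.
So P(the ruby in chest 1 | the guide opened chest 4) = (1/32) / (7/32) = 1/7.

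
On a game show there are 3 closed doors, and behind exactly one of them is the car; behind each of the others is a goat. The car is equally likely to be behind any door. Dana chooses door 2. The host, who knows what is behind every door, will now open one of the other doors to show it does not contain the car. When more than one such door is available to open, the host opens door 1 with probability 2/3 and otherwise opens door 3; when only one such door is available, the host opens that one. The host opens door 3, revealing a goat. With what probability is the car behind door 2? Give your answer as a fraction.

Condition on the true location of the car.
If it is behind door 1 (prior 1/3): only door 3 is available, probability 1; weight (1/3)·1 = 1/3.
If it is behind door 2 (prior 1/3): door 1 is available but not opened, probability 1/3; weight (1/3)·(1/3) = 1/9.
If it is behind door 3 (prior 1/3): the host opened door 3, so this case is ruled out; weight (1/3)·0 = 0.
The weights sum to 4/9.
So P(the car behind door 2 | the host opened door 3) = (1/9) / (4/9) = 1/4.

1/4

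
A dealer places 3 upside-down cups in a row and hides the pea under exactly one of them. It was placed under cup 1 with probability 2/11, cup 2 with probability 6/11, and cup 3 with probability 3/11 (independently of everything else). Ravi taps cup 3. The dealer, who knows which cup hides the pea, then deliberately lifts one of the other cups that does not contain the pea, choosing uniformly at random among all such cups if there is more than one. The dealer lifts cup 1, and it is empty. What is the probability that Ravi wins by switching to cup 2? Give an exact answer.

4/5

Consider each possible location of the pea in turn.
If it is under cup 1 (prior 2/11): the dealer opened cup 1, so this case is ruled out; weight (2/11)·0 = 0.
If it is under cup 2 (prior 6/11): the dealer has no choice, probability 1; weight (6/11)·1 = 6/11.
If it is under cup 3 (prior 3/11): the dealer has 2 equally likely choices, so probability 1/2; weight (3/11)·(1/2) = 3/22.
The weights sum to 15/22.
So P(the pea under cup 2 | the dealer opened cup 1) = (6/11) / (15/22) = 4/5.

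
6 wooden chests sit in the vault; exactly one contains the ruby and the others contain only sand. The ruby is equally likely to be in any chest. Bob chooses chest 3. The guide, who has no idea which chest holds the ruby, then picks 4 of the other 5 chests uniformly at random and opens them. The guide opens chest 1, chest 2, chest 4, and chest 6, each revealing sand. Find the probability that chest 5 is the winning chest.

Because the guide chose which chests to open without knowing where the ruby is, the choice is independent of the prize location. Learning that none of the 4 opened chests holds the ruby simply rules out those 4 locations and leaves the remaining 2 chests still equally likely by symmetry.
So P(the ruby in chest 5) = 1/2.

1/2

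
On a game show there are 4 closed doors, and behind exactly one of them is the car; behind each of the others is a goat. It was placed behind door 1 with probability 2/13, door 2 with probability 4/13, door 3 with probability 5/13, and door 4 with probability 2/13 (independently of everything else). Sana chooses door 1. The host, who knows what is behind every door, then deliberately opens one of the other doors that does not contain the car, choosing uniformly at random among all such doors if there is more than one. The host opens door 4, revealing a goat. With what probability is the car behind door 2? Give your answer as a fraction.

Consider each possible location of the car in turn.
If it is behind door 1 (prior 2/13): the host has 3 equally likely choices, so probability 1/3; weight (2/13)·(1/3) = 2/39.
If it is behind door 2 (prior 4/13): the host has 2 equally likely choices, so probability 1/2; weight (4/13)·(1/2) = 2/13.
If it is behind door 3 (prior 5/13): the host has 2 equally likely choices, so probability 1/2; weight (5/13)·(1/2) = 5/26.
If it is behind door 4 (prior 2/13): the host opened door 4, so this case is ruled out; weight (2/13)·0 = 0.
The weights sum to 31/78.
So P(the car behind door 2 | the host opened door 4) = (2/13) / (31/78) = 12/31.

12/31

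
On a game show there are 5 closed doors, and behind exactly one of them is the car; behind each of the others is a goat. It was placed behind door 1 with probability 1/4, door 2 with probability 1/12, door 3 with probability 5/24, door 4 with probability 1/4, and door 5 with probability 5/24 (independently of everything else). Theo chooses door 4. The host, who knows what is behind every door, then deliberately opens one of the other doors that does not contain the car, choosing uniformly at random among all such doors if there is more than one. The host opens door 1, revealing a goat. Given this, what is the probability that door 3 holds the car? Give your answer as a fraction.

10/33

Apply Bayes' rule, conditioning on where the car actually is.
If it is behind door 1 (prior 1/4): the host opened door 1, so this case is ruled out; weight (1/4)·0 = 0.
If it is behind door 2 (prior 1/12): the host has 3 equally likely choices, so probability 1/3; weight (1/12)·(1/3) = 1/36.
If it is behind either of doors 3 and 5 (prior 5/24 each): the host has 3 equally likely choices, so probability 1/3; weight (5/24)·(1/3) = 5/72 each.
If it is behind door 4 (prior 1/4): the host has 4 equally likely choices, so probability 1/4; weight (1/4)·(1/4) = 1/16.
The weights sum to 11/48.
So P(the car behind door 3 | the host opened door 1) = (5/72) / (11/48) = 10/33.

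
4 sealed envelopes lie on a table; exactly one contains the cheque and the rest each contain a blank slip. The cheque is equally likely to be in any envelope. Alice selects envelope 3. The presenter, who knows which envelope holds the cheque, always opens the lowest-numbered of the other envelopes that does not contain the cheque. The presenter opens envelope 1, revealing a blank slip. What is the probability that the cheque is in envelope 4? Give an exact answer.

Apply Bayes' rule, conditioning on where the cheque actually is.
If it is in envelope 1 (prior 1/4): the presenter opened envelope 1, so this case is ruled out; weight (1/4)·0 = 0.
If it is in any of envelopes 2, 3, and 4 (prior 1/4 each): envelope 1 is the lowest-numbered option available, probability 1; weight (1/4)·1 = 1/4 each.
The weights sum to 3/4.
So P(the cheque in envelope 4 | the presenter opened envelope 1) = (1/4) / (3/4) = 1/3.

1/3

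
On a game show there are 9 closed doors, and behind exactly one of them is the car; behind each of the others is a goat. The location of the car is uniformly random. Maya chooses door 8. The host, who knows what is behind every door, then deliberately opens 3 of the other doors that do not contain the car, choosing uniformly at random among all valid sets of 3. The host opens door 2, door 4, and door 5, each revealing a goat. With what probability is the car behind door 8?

Apply Bayes' rule, conditioning on where the car actually is.
If it is behind any of doors 1, 3, 6, 7, and 9 (prior 1/9 each): the host has 35 equally likely choices, so probability 1/35; weight (1/9)·(1/35) = 1/315 each.
If it is behind any of doors 2, 4, and 5 (prior 1/9 each): that door was opened and seen not to hold the prize — ruled out; weight (1/9)·0 = 0 each.
If it is behind door 8 (prior 1/9): the host has 56 equally likely choices, so probability 1/56; weight (1/9)·(1/56) = 1/504.
The weights sum to 1/56.
So P(the car behind door 8 | the host opened door 2, door 4, and door 5) = (1/504) / (1/56) = 1/9.

1/9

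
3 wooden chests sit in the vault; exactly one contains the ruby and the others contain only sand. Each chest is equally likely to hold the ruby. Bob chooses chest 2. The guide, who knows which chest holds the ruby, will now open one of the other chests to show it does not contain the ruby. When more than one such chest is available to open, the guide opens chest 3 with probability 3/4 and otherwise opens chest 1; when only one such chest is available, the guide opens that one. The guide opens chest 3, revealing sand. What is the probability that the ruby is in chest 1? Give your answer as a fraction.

Condition on the true location of the ruby.
If it is in chest 1 (prior 1/3): only chest 3 is available, probability 1; weight (1/3)·1 = 1/3.
If it is in chest 2 (prior 1/3): chest 3 is available, opened with probability 3/4; weight (1/3)·(3/4) = 1/4.
If it is in chest 3 (prior 1/3): the guide opened chest 3, so this case is ruled out; weight (1/3)·0 = 0.
The weights sum to 7/12.
So P(the ruby in chest 1 | the guide opened chest 3) = (1/3) / (7/12) = 4/7.

4/7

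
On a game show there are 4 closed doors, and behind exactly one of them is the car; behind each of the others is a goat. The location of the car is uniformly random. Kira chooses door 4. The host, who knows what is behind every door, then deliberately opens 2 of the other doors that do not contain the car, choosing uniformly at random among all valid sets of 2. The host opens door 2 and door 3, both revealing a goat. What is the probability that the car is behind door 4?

Apply Bayes' rule, conditioning on where the car actually is.
If it is behind door 1 (prior 1/4): the host has no choice, probability 1; weight (1/4)·1 = 1/4.
If it is behind either of doors 2 and 3 (prior 1/4 each): that door was opened and seen not to hold the prize — ruled out; weight (1/4)·0 = 0 each.
If it is behind door 4 (prior 1/4): the host has 3 equally likely choices, so probability 1/3; weight (1/4)·(1/3) = 1/12.
The weights sum to 1/3.
So P(the car behind door 4 | the host opened door 2 and door 3) = (1/12) / (1/3) = 1/4.

1/4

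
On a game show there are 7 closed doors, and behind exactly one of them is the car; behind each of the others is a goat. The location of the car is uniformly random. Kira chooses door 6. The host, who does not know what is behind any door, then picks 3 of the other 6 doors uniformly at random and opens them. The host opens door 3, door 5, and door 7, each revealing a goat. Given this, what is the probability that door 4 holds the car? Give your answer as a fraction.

Because the host chose which doors to open without knowing where the car is, the choice is independent of the prize location. Learning that none of the 3 opened doors holds the car simply rules out those 3 locations and leaves the remaining 4 doors still equally likely by symmetry.
So P(the car behind door 4) = 1/4.

1/4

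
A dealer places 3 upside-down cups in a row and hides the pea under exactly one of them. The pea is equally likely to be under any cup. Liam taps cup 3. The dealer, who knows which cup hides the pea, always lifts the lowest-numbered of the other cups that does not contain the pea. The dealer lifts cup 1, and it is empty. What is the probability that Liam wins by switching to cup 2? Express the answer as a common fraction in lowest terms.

1/2

Apply Bayes' rule, conditioning on where the pea actually is.
If it is under cup 1 (prior 1/3): the dealer opened cup 1, so this case is ruled out; weight (1/3)·0 = 0.
If it is under either of cups 2 and 3 (prior 1/3 each): cup 1 is the lowest-numbered option available, probability 1; weight (1/3)·1 = 1/3 each.
The weights sum to 2/3.
So P(the pea under cup 2 | the dealer opened cup 1) = (1/3) / (2/3) = 1/2.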